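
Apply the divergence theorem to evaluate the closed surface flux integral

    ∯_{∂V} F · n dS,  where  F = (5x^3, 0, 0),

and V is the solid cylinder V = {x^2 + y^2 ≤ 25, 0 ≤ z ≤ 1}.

By the divergence theorem,

    ∯_{∂V} F · n dS = ∭_V (∇ · F) dV.

Compute the divergence:
    ∇ · F = ∂F_x/∂x + ∂F_y/∂y + ∂F_z/∂z = 15x^2 + 0 + 0 = 15x^2.

In cylindrical coordinates, x = r cos(θ), y = r sin(θ), z = z, dV = r dr dθ dz, with 0 ≤ r ≤ 5, 0 ≤ θ ≤ 2π, 0 ≤ z ≤ 1.

The integrand, after substitution and multiplying by the volume element, becomes (15r^2cos(θ)^2) · r, so

    ∭_V (∇·F) dV = ∫_0^{2π} ∫_0^{5} ∫_0^{1} (15r^2cos(θ)^2) · r dz dr dθ.

Inner (z from 0 to 1): 15r^3cos(θ)^2.
Middle (r from 0 to 5): 9375cos(θ)^2/4.
Outer (θ from 0 to 2π): 9375π/4.

Therefore ∯_{∂V} F · n dS = 9375π/4.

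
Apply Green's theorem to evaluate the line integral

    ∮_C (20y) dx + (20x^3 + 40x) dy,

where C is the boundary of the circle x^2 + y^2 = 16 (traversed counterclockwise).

Green's theorem converts the closed line integral into a double integral over the enclosed region D:

    ∮_C P dx + Q dy = ∬_D (∂Q/∂x - ∂P/∂y) dA.

Here P = 20y, Q = 20x^3 + 40x, so

    ∂Q/∂x = 60x^2 + 40,    ∂P/∂y = 20,
    ∂Q/∂x - ∂P/∂y = 60x^2 + 20.

D is the region x^2 + y^2 ≤ 16. Evaluating the double integral:

In polar coordinates (x = r cos θ, y = r sin θ, dA = r dr dθ) the integrand becomes 60r^2cos(θ)^2 + 20, so

    ∬_D (60x^2 + 20) dA = ∫_0^{2π} ∫_0^{4} (60r^2cos(θ)^2 + 20) · r dr dθ.

Inner (r from 0 to 4): 3840cos(θ)^2 + 160.
Outer (θ from 0 to 2π): 4160π.

Therefore ∮_C P dx + Q dy = 4160π.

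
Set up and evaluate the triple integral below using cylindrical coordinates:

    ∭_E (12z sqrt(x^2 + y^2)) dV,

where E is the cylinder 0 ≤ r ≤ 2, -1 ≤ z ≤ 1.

In cylindrical coordinates, x = r cos(θ), y = r sin(θ), z = z, and dV = r dr dθ dz.

The integrand becomes 12r z, so

    ∭_E (12z sqrt(x^2 + y^2)) dV = ∫_{0}^{2π} ∫_{0}^{2} ∫_{-1}^{1} (12r z) · r dz dr dθ.

Inner (z): 0.
Middle (r from 0 to 2): 0.
Outer (θ): 0.

Therefore the triple integral equals 0.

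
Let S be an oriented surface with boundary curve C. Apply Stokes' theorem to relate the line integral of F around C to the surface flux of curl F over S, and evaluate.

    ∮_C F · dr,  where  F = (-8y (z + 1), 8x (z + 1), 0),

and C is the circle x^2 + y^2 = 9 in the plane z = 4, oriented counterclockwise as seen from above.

Let S be the flat disk x^2 + y^2 ≤ 9 in the plane z = 4, with upward unit normal n̂ = ẑ. By Stokes' theorem,

    ∮_C F · dr = ∬_S (∇ × F) · n̂ dS = ∬_D (curl F)_z dA,

where D is the disk x^2 + y^2 ≤ 9.

Compute the curl of F = (-8y (z + 1), 8x (z + 1), 0):
    (∇ × F)_x = ∂F_z/∂y - ∂F_y/∂z = -8x,
    (∇ × F)_y = ∂F_x/∂z - ∂F_z/∂x = -8y,
    (∇ × F)_z = ∂F_y/∂x - ∂F_x/∂y = 16z + 16.

On z = 4, (curl F)_z = 80.

Convert to polar (x = r cos θ, y = r sin θ, dA = r dr dθ); the integrand becomes 80, so

    ∬_D (curl F)_z dA = ∫_0^{2π} ∫_0^{3} (80) · r dr dθ.

Inner (r from 0 to 3): 360.
Outer (θ from 0 to 2π): 720π.

Therefore ∮_C F · dr = 720π.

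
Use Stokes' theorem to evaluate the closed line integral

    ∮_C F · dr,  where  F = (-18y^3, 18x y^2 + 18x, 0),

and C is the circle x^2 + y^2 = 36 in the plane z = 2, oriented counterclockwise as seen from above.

Let S be the flat disk x^2 + y^2 ≤ 36 in the plane z = 2, with upward unit normal n̂ = ẑ. By Stokes' theorem,

    ∮_C F · dr = ∬_S (∇ × F) · n̂ dS = ∬_D (curl F)_z dA,

where D is the disk x^2 + y^2 ≤ 36.

Compute the curl of F = (-18y^3, 18x y^2 + 18x, 0):
    (∇ × F)_x = ∂F_z/∂y - ∂F_y/∂z = 0,
    (∇ × F)_y = ∂F_x/∂z - ∂F_z/∂x = 0,
    (∇ × F)_z = ∂F_y/∂x - ∂F_x/∂y = 72y^2 + 18.

On z = 2, (curl F)_z = 72y^2 + 18.

Convert to polar (x = r cos θ, y = r sin θ, dA = r dr dθ); the integrand becomes 72r^2sin(θ)^2 + 18, so

    ∬_D (curl F)_z dA = ∫_0^{2π} ∫_0^{6} (72r^2sin(θ)^2 + 18) · r dr dθ.

Inner (r from 0 to 6): 23328sin(θ)^2 + 324.
Outer (θ from 0 to 2π): 23976π.

Therefore ∮_C F · dr = 23976π.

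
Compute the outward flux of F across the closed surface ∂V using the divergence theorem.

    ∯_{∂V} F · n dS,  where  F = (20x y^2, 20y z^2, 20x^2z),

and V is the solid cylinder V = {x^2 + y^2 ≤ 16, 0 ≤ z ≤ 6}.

By the divergence theorem,

    ∯_{∂V} F · n dS = ∭_V (∇ · F) dV.

Compute the divergence:
    ∇ · F = ∂F_x/∂x + ∂F_y/∂y + ∂F_z/∂z = 20y^2 + 20z^2 + 20x^2 = 20x^2 + 20y^2 + 20z^2.

In cylindrical coordinates, x = r cos(θ), y = r sin(θ), z = z, dV = r dr dθ dz, with 0 ≤ r ≤ 4, 0 ≤ θ ≤ 2π, 0 ≤ z ≤ 6.

The integrand, after substitution and multiplying by the volume element, becomes (20r^2 + 20z^2) · r, so

    ∭_V (∇·F) dV = ∫_0^{2π} ∫_0^{4} ∫_0^{6} (20r^2 + 20z^2) · r dz dr dθ.

Inner (z from 0 to 6): 120r (r^2 + 12).
Middle (r from 0 to 4): 19200.
Outer (θ from 0 to 2π): 38400π.

Therefore ∯_{∂V} F · n dS = 38400π.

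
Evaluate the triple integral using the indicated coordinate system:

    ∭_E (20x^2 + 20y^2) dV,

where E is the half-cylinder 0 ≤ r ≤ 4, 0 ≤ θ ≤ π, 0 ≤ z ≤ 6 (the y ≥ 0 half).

In cylindrical coordinates, x = r cos(θ), y = r sin(θ), z = z, and dV = r dr dθ dz.

The integrand becomes 20r^2, so

    ∭_E (20x^2 + 20y^2) dV = ∫_{0}^{π} ∫_{0}^{4} ∫_{0}^{6} (20r^2) · r dz dr dθ.

Inner (z): 120r^3.
Middle (r from 0 to 4): 7680.
Outer (θ): 7680π.

Therefore the triple integral equals 7680π.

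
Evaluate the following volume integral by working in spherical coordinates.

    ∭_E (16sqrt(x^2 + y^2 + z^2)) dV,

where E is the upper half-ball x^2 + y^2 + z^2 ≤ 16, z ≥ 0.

In spherical coordinates, x = ρ sin(φ) cos(θ), y = ρ sin(φ) sin(θ), z = ρ cos(φ), and dV = ρ^2 sin(φ) dρ dφ dθ.

The integrand becomes 16ρ, so

    ∭_E (16sqrt(x^2 + y^2 + z^2)) dV = ∫_{0}^{2π} ∫_{0}^{π/2} ∫_{0}^{4} (16ρ) · ρ^2 sin(φ) dρ dφ dθ.

Inner (ρ): 1024sin(φ).
Middle (φ): 1024.
Outer (θ): 2048π.

Therefore the triple integral equals 2048π.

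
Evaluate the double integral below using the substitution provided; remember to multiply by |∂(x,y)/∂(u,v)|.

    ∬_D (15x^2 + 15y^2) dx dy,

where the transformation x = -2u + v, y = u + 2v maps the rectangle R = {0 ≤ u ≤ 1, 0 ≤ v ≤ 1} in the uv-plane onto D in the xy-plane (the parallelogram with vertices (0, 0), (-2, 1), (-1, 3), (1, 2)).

Compute the Jacobian determinant of (x, y) with respect to (u, v):

    ∂(x,y)/∂(u,v) = | -2  1 | = (-2)(2) - (1)(1) = -5.
                   | 1  2 |

Its absolute value is |J| = 5 (the area scaling factor).

Substituting x = -2u + v, y = u + 2v into the integrand,

    15x^2 + 15y^2 → 75u^2 + 75v^2,

so the integral becomes

    ∬_R (75u^2 + 75v^2) · |J| du dv = ∫_0^1 ∫_0^1 (375u^2 + 375v^2) dv du.

Inner (v): 375u^2 + 125.
Outer (u): 250.

Therefore ∬_D (15x^2 + 15y^2) dx dy = 250.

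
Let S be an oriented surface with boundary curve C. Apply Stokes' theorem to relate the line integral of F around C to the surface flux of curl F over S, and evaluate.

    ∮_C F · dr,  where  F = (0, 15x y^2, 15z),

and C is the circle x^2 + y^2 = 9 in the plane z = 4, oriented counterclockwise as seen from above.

Let S be the flat disk x^2 + y^2 ≤ 9 in the plane z = 4, with upward unit normal n̂ = ẑ. By Stokes' theorem,

    ∮_C F · dr = ∬_S (∇ × F) · n̂ dS = ∬_D (curl F)_z dA,

where D is the disk x^2 + y^2 ≤ 9.

Compute the curl of F = (0, 15x y^2, 15z):
    (∇ × F)_x = ∂F_z/∂y - ∂F_y/∂z = 0,
    (∇ × F)_y = ∂F_x/∂z - ∂F_z/∂x = 0,
    (∇ × F)_z = ∂F_y/∂x - ∂F_x/∂y = 15y^2.

On z = 4, (curl F)_z = 15y^2.

Convert to polar (x = r cos θ, y = r sin θ, dA = r dr dθ); the integrand becomes 15r^2sin(θ)^2, so

    ∬_D (curl F)_z dA = ∫_0^{2π} ∫_0^{3} (15r^2sin(θ)^2) · r dr dθ.

Inner (r from 0 to 3): 1215sin(θ)^2/4.
Outer (θ from 0 to 2π): 1215π/4.

Therefore ∮_C F · dr = 1215π/4.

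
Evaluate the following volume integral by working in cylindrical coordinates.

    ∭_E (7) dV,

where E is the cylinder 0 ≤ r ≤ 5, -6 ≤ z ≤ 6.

In cylindrical coordinates, x = r cos(θ), y = r sin(θ), z = z, and dV = r dr dθ dz.

The integrand becomes 7, so

    ∭_E (7) dV = ∫_{0}^{2π} ∫_{0}^{5} ∫_{-6}^{6} (7) · r dz dr dθ.

Inner (z): 84r.
Middle (r from 0 to 5): 1050.
Outer (θ): 2100π.

Therefore the triple integral equals 2100π.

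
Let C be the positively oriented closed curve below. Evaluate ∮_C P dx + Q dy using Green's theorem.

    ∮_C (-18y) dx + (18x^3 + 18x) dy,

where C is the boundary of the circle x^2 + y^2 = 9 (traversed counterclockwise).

Green's theorem converts the closed line integral into a double integral over the enclosed region D:

    ∮_C P dx + Q dy = ∬_D (∂Q/∂x - ∂P/∂y) dA.

Here P = -18y, Q = 18x^3 + 18x, so

    ∂Q/∂x = 54x^2 + 18,    ∂P/∂y = -18,
    ∂Q/∂x - ∂P/∂y = 54x^2 + 36.

D is the region x^2 + y^2 ≤ 9. Evaluating the double integral:

In polar coordinates (x = r cos θ, y = r sin θ, dA = r dr dθ) the integrand becomes 54r^2cos(θ)^2 + 36, so

    ∬_D (54x^2 + 36) dA = ∫_0^{2π} ∫_0^{3} (54r^2cos(θ)^2 + 36) · r dr dθ.

Inner (r from 0 to 3): 2187cos(θ)^2/2 + 162.
Outer (θ from 0 to 2π): 2835π/2.

Therefore ∮_C P dx + Q dy = 2835π/2.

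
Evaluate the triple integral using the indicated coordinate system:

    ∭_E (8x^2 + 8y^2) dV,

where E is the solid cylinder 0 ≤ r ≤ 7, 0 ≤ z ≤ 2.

In cylindrical coordinates, x = r cos(θ), y = r sin(θ), z = z, and dV = r dr dθ dz.

The integrand becomes 8r^2, so

    ∭_E (8x^2 + 8y^2) dV = ∫_{0}^{2π} ∫_{0}^{7} ∫_{0}^{2} (8r^2) · r dz dr dθ.

Inner (z): 16r^3.
Middle (r from 0 to 7): 9604.
Outer (θ): 19208π.

Therefore the triple integral equals 19208π.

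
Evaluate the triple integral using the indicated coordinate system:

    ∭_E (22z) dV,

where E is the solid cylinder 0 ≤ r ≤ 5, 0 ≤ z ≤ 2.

In cylindrical coordinates, x = r cos(θ), y = r sin(θ), z = z, and dV = r dr dθ dz.

The integrand becomes 22z, so

    ∭_E (22z) dV = ∫_{0}^{2π} ∫_{0}^{5} ∫_{0}^{2} (22z) · r dz dr dθ.

Inner (z): 44r.
Middle (r from 0 to 5): 550.
Outer (θ): 1100π.

Therefore the triple integral equals 1100π.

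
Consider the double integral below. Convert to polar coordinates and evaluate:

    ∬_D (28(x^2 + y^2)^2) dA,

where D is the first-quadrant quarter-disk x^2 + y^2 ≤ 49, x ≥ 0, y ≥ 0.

The region D is 0 ≤ r ≤ 7, 0 ≤ θ ≤ π/2 in polar coordinates, where x = r cos(θ), y = r sin(θ), and dA = r dr dθ.

Under the substitution, the integrand becomes 28r^4, so

    ∬_D (28(x^2 + y^2)^2) dA = ∫_{0}^{π/2} ∫_{0}^{7} (28r^4) · r dr dθ.

Inner integral (in r): ∫_{0}^{7} (28r^4) · r dr = 1647086/3.

Outer integral (in θ): ∫_{0}^{π/2} (1647086/3) dθ = 823543π/3.

Therefore ∬_D (28(x^2 + y^2)^2) dA = 823543π/3.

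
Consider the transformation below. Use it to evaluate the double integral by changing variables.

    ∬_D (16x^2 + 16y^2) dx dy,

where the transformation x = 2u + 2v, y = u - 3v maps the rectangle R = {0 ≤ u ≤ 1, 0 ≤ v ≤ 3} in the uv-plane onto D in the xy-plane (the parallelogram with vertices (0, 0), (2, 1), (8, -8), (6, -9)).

Compute the Jacobian determinant of (x, y) with respect to (u, v):

    ∂(x,y)/∂(u,v) = | 2  2 | = (2)(-3) - (2)(1) = -8.
                   | 1  -3 |

Its absolute value is |J| = 8 (the area scaling factor).

Substituting x = 2u + 2v, y = u - 3v into the integrand,

    16x^2 + 16y^2 → 80u^2 + 32u v + 208v^2,

so the integral becomes

    ∬_R (80u^2 + 32u v + 208v^2) · |J| du dv = ∫_0^1 ∫_0^3 (640u^2 + 256u v + 1664v^2) dv du.

Inner (v): 1920u^2 + 1152u + 14976.
Outer (u): 16192.

Therefore ∬_D (16x^2 + 16y^2) dx dy = 16192.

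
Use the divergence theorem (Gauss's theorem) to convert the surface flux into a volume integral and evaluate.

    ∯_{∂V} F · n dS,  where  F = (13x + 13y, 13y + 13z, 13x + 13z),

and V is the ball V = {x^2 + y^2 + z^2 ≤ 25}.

By the divergence theorem,

    ∯_{∂V} F · n dS = ∭_V (∇ · F) dV.

Compute the divergence:
    ∇ · F = ∂F_x/∂x + ∂F_y/∂y + ∂F_z/∂z = 13 + 13 + 13 = 39.

In spherical coordinates, x = ρ sin(φ) cos(θ), y = ρ sin(φ) sin(θ), z = ρ cos(φ), dV = ρ^2 sin(φ) dρ dφ dθ, with 0 ≤ ρ ≤ 5, 0 ≤ φ ≤ π, 0 ≤ θ ≤ 2π.

The integrand, after substitution and multiplying by the volume element, becomes (39) · ρ^2 sin(φ), so

    ∭_V (∇·F) dV = ∫_0^{2π} ∫_0^{π} ∫_0^{5} (39) · ρ^2 sin(φ) dρ dφ dθ.

Inner (ρ from 0 to 5): 1625sin(φ).
Middle (φ from 0 to π): 3250.
Outer (θ from 0 to 2π): 6500π.

Therefore ∯_{∂V} F · n dS = 6500π.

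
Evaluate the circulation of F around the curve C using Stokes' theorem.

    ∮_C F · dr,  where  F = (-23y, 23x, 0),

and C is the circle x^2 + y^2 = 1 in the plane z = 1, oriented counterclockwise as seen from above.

Let S be the flat disk x^2 + y^2 ≤ 1 in the plane z = 1, with upward unit normal n̂ = ẑ. By Stokes' theorem,

    ∮_C F · dr = ∬_S (∇ × F) · n̂ dS = ∬_D (curl F)_z dA,

where D is the disk x^2 + y^2 ≤ 1.

Compute the curl of F = (-23y, 23x, 0):
    (∇ × F)_x = ∂F_z/∂y - ∂F_y/∂z = 0,
    (∇ × F)_y = ∂F_x/∂z - ∂F_z/∂x = 0,
    (∇ × F)_z = ∂F_y/∂x - ∂F_x/∂y = 46.

On z = 1, (curl F)_z = 46.

Convert to polar (x = r cos θ, y = r sin θ, dA = r dr dθ); the integrand becomes 46, so

    ∬_D (curl F)_z dA = ∫_0^{2π} ∫_0^{1} (46) · r dr dθ.

Inner (r from 0 to 1): 23.
Outer (θ from 0 to 2π): 46π.

Therefore ∮_C F · dr = 46π.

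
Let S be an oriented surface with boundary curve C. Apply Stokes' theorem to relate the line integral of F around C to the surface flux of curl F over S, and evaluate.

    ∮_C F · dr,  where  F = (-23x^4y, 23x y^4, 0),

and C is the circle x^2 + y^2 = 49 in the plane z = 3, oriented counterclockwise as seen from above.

Let S be the flat disk x^2 + y^2 ≤ 49 in the plane z = 3, with upward unit normal n̂ = ẑ. By Stokes' theorem,

    ∮_C F · dr = ∬_S (∇ × F) · n̂ dS = ∬_D (curl F)_z dA,

where D is the disk x^2 + y^2 ≤ 49.

Compute the curl of F = (-23x^4y, 23x y^4, 0):
    (∇ × F)_x = ∂F_z/∂y - ∂F_y/∂z = 0,
    (∇ × F)_y = ∂F_x/∂z - ∂F_z/∂x = 0,
    (∇ × F)_z = ∂F_y/∂x - ∂F_x/∂y = 23x^4 + 23y^4.

On z = 3, (curl F)_z = 23x^4 + 23y^4.

Convert to polar (x = r cos θ, y = r sin θ, dA = r dr dθ); the integrand becomes 23r^4(sin(θ)^4 + cos(θ)^4), so

    ∬_D (curl F)_z dA = ∫_0^{2π} ∫_0^{7} (23r^4(sin(θ)^4 + cos(θ)^4)) · r dr dθ.

Inner (r from 0 to 7): 2705927sin(θ)^4/6 + 2705927cos(θ)^4/6.
Outer (θ from 0 to 2π): 2705927π/4.

Therefore ∮_C F · dr = 2705927π/4.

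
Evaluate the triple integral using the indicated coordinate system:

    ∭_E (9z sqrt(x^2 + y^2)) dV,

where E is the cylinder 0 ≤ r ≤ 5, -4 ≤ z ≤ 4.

In cylindrical coordinates, x = r cos(θ), y = r sin(θ), z = z, and dV = r dr dθ dz.

The integrand becomes 9r z, so

    ∭_E (9z sqrt(x^2 + y^2)) dV = ∫_{0}^{2π} ∫_{0}^{5} ∫_{-4}^{4} (9r z) · r dz dr dθ.

Inner (z): 0.
Middle (r from 0 to 5): 0.
Outer (θ): 0.

Therefore the triple integral equals 0.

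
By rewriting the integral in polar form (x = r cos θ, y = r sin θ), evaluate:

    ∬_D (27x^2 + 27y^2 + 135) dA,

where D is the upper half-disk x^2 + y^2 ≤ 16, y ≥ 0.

The region D is 0 ≤ r ≤ 4, 0 ≤ θ ≤ π in polar coordinates, where x = r cos(θ), y = r sin(θ), and dA = r dr dθ.

Under the substitution, the integrand becomes 27r^2 + 135, so

    ∬_D (27x^2 + 27y^2 + 135) dA = ∫_{0}^{π} ∫_{0}^{4} (27r^2 + 135) · r dr dθ.

Inner integral (in r): ∫_{0}^{4} (27r^2 + 135) · r dr = 2808.

Outer integral (in θ): ∫_{0}^{π} (2808) dθ = 2808π.

Therefore ∬_D (27x^2 + 27y^2 + 135) dA = 2808π.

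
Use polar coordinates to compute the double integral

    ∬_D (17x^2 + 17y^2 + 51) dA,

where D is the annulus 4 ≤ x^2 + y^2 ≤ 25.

The region D is 2 ≤ r ≤ 5, 0 ≤ θ ≤ 2π in polar coordinates, where x = r cos(θ), y = r sin(θ), and dA = r dr dθ.

Under the substitution, the integrand becomes 17r^2 + 51, so

    ∬_D (17x^2 + 17y^2 + 51) dA = ∫_{0}^{2π} ∫_{2}^{5} (17r^2 + 51) · r dr dθ.

Inner integral (in r): ∫_{2}^{5} (17r^2 + 51) · r dr = 12495/4.

Outer integral (in θ): ∫_{0}^{2π} (12495/4) dθ = 12495π/2.

Therefore ∬_D (17x^2 + 17y^2 + 51) dA = 12495π/2.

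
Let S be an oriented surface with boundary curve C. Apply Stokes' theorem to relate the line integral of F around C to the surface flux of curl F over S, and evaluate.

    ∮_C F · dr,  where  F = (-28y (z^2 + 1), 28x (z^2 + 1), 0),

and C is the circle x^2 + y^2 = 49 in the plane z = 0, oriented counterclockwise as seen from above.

Let S be the flat disk x^2 + y^2 ≤ 49 in the plane z = 0, with upward unit normal n̂ = ẑ. By Stokes' theorem,

    ∮_C F · dr = ∬_S (∇ × F) · n̂ dS = ∬_D (curl F)_z dA,

where D is the disk x^2 + y^2 ≤ 49.

Compute the curl of F = (-28y (z^2 + 1), 28x (z^2 + 1), 0):
    (∇ × F)_x = ∂F_z/∂y - ∂F_y/∂z = -56x z,
    (∇ × F)_y = ∂F_x/∂z - ∂F_z/∂x = -56y z,
    (∇ × F)_z = ∂F_y/∂x - ∂F_x/∂y = 56z^2 + 56.

On z = 0, (curl F)_z = 56.

Convert to polar (x = r cos θ, y = r sin θ, dA = r dr dθ); the integrand becomes 56, so

    ∬_D (curl F)_z dA = ∫_0^{2π} ∫_0^{7} (56) · r dr dθ.

Inner (r from 0 to 7): 1372.
Outer (θ from 0 to 2π): 2744π.

Therefore ∮_C F · dr = 2744π.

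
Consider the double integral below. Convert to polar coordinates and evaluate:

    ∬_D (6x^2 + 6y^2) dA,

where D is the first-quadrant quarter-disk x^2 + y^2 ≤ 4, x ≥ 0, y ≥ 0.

The region D is 0 ≤ r ≤ 2, 0 ≤ θ ≤ π/2 in polar coordinates, where x = r cos(θ), y = r sin(θ), and dA = r dr dθ.

Under the substitution, the integrand becomes 6r^2, so

    ∬_D (6x^2 + 6y^2) dA = ∫_{0}^{π/2} ∫_{0}^{2} (6r^2) · r dr dθ.

Inner integral (in r): ∫_{0}^{2} (6r^2) · r dr = 24.

Outer integral (in θ): ∫_{0}^{π/2} (24) dθ = 12π.

Therefore ∬_D (6x^2 + 6y^2) dA = 12π.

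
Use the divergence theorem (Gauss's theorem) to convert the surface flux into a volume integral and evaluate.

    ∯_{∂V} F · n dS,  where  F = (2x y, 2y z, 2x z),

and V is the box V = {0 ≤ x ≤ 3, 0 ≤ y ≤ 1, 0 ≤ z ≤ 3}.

By the divergence theorem,

    ∯_{∂V} F · n dS = ∭_V (∇ · F) dV.

Compute the divergence:
    ∇ · F = ∂F_x/∂x + ∂F_y/∂y + ∂F_z/∂z = 2y + 2z + 2x = 2x + 2y + 2z.

V is a rectangular box, so dV = dx dy dz with 0 ≤ x ≤ 3, 0 ≤ y ≤ 1, 0 ≤ z ≤ 3.

Integrate (2x + 2y + 2z) over V as an iterated integral:

    ∭_V (∇·F) dV = ∫_0^{3} ∫_0^{1} ∫_0^{3} (2x + 2y + 2z) dz dy dx.

Inner (z from 0 to 3): 6x + 6y + 9.
Middle (y from 0 to 1): 6x + 12.
Outer (x from 0 to 3): 63.

Therefore ∯_{∂V} F · n dS = 63.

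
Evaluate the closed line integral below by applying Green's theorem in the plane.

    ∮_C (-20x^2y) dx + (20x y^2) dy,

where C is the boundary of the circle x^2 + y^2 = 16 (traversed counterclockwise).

Green's theorem converts the closed line integral into a double integral over the enclosed region D:

    ∮_C P dx + Q dy = ∬_D (∂Q/∂x - ∂P/∂y) dA.

Here P = -20x^2y, Q = 20x y^2, so

    ∂Q/∂x = 20y^2,    ∂P/∂y = -20x^2,
    ∂Q/∂x - ∂P/∂y = 20x^2 + 20y^2.

D is the region x^2 + y^2 ≤ 16. Evaluating the double integral:

In polar coordinates (x = r cos θ, y = r sin θ, dA = r dr dθ) the integrand becomes 20r^2, so

    ∬_D (20x^2 + 20y^2) dA = ∫_0^{2π} ∫_0^{4} (20r^2) · r dr dθ.

Inner (r from 0 to 4): 1280.
Outer (θ from 0 to 2π): 2560π.

Therefore ∮_C P dx + Q dy = 2560π.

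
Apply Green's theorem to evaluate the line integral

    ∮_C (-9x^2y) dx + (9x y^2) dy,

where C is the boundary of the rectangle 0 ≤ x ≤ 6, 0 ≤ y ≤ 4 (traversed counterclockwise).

Green's theorem converts the closed line integral into a double integral over the enclosed region D:

    ∮_C P dx + Q dy = ∬_D (∂Q/∂x - ∂P/∂y) dA.

Here P = -9x^2y, Q = 9x y^2, so

    ∂Q/∂x = 9y^2,    ∂P/∂y = -9x^2,
    ∂Q/∂x - ∂P/∂y = 9x^2 + 9y^2.

D is the region 0 ≤ x ≤ 6, 0 ≤ y ≤ 4. Evaluating the double integral:

    ∬_D (9x^2 + 9y^2) dA = ∫_0^{6} ∫_0^{4} (9x^2 + 9y^2) dy dx.

Inner (y from 0 to 4): 36x^2 + 192.
Outer (x from 0 to 6): 3744.

Therefore ∮_C P dx + Q dy = 3744.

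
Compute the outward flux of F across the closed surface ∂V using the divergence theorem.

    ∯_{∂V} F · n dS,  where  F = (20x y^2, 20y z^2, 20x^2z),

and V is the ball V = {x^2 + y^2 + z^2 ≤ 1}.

By the divergence theorem,

    ∯_{∂V} F · n dS = ∭_V (∇ · F) dV.

Compute the divergence:
    ∇ · F = ∂F_x/∂x + ∂F_y/∂y + ∂F_z/∂z = 20y^2 + 20z^2 + 20x^2 = 20x^2 + 20y^2 + 20z^2.

In spherical coordinates, x = ρ sin(φ) cos(θ), y = ρ sin(φ) sin(θ), z = ρ cos(φ), dV = ρ^2 sin(φ) dρ dφ dθ, with 0 ≤ ρ ≤ 1, 0 ≤ φ ≤ π, 0 ≤ θ ≤ 2π.

The integrand, after substitution and multiplying by the volume element, becomes (20ρ^2) · ρ^2 sin(φ), so

    ∭_V (∇·F) dV = ∫_0^{2π} ∫_0^{π} ∫_0^{1} (20ρ^2) · ρ^2 sin(φ) dρ dφ dθ.

Inner (ρ from 0 to 1): 4sin(φ).
Middle (φ from 0 to π): 8.
Outer (θ from 0 to 2π): 16π.

Therefore ∯_{∂V} F · n dS = 16π.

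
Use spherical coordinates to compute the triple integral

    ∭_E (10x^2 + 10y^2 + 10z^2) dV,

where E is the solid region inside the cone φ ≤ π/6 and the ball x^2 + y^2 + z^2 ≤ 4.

In spherical coordinates, x = ρ sin(φ) cos(θ), y = ρ sin(φ) sin(θ), z = ρ cos(φ), and dV = ρ^2 sin(φ) dρ dφ dθ.

The integrand becomes 10ρ^2, so

    ∭_E (10x^2 + 10y^2 + 10z^2) dV = ∫_{0}^{2π} ∫_{0}^{π/6} ∫_{0}^{2} (10ρ^2) · ρ^2 sin(φ) dρ dφ dθ.

Inner (ρ): 64sin(φ).
Middle (φ): 64 - 32sqrt(3).
Outer (θ): 64π (2 - sqrt(3)).

Therefore the triple integral equals 64π (2 - sqrt(3)).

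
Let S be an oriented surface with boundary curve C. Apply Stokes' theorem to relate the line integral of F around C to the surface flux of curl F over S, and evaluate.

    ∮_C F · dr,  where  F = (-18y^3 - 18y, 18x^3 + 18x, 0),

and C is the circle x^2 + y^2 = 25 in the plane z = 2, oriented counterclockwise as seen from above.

Let S be the flat disk x^2 + y^2 ≤ 25 in the plane z = 2, with upward unit normal n̂ = ẑ. By Stokes' theorem,

    ∮_C F · dr = ∬_S (∇ × F) · n̂ dS = ∬_D (curl F)_z dA,

where D is the disk x^2 + y^2 ≤ 25.

Compute the curl of F = (-18y^3 - 18y, 18x^3 + 18x, 0):
    (∇ × F)_x = ∂F_z/∂y - ∂F_y/∂z = 0,
    (∇ × F)_y = ∂F_x/∂z - ∂F_z/∂x = 0,
    (∇ × F)_z = ∂F_y/∂x - ∂F_x/∂y = 54x^2 + 54y^2 + 36.

On z = 2, (curl F)_z = 54x^2 + 54y^2 + 36.

Convert to polar (x = r cos θ, y = r sin θ, dA = r dr dθ); the integrand becomes 54r^2 + 36, so

    ∬_D (curl F)_z dA = ∫_0^{2π} ∫_0^{5} (54r^2 + 36) · r dr dθ.

Inner (r from 0 to 5): 17775/2.
Outer (θ from 0 to 2π): 17775π.

Therefore ∮_C F · dr = 17775π.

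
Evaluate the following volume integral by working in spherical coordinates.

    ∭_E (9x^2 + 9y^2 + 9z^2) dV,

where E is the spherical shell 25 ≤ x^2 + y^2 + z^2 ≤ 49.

In spherical coordinates, x = ρ sin(φ) cos(θ), y = ρ sin(φ) sin(θ), z = ρ cos(φ), and dV = ρ^2 sin(φ) dρ dφ dθ.

The integrand becomes 9ρ^2, so

    ∭_E (9x^2 + 9y^2 + 9z^2) dV = ∫_{0}^{2π} ∫_{0}^{π} ∫_{5}^{7} (9ρ^2) · ρ^2 sin(φ) dρ dφ dθ.

Inner (ρ): 123138sin(φ)/5.
Middle (φ): 246276/5.
Outer (θ): 492552π/5.

Therefore the triple integral equals 492552π/5.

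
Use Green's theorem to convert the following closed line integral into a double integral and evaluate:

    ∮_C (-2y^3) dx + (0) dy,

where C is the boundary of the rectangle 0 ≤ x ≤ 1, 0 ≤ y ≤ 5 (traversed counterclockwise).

Green's theorem converts the closed line integral into a double integral over the enclosed region D:

    ∮_C P dx + Q dy = ∬_D (∂Q/∂x - ∂P/∂y) dA.

Here P = -2y^3, Q = 0, so

    ∂Q/∂x = 0,    ∂P/∂y = -6y^2,
    ∂Q/∂x - ∂P/∂y = 6y^2.

D is the region 0 ≤ x ≤ 1, 0 ≤ y ≤ 5. Evaluating the double integral:

    ∬_D (6y^2) dA = ∫_0^{1} ∫_0^{5} (6y^2) dy dx.

Inner (y from 0 to 5): 250.
Outer (x from 0 to 1): 250.

Therefore ∮_C P dx + Q dy = 250.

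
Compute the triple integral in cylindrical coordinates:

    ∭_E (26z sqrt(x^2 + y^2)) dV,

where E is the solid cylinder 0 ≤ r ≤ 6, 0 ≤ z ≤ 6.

In cylindrical coordinates, x = r cos(θ), y = r sin(θ), z = z, and dV = r dr dθ dz.

The integrand becomes 26r z, so

    ∭_E (26z sqrt(x^2 + y^2)) dV = ∫_{0}^{2π} ∫_{0}^{6} ∫_{0}^{6} (26r z) · r dz dr dθ.

Inner (z): 468r^2.
Middle (r from 0 to 6): 33696.
Outer (θ): 67392π.

Therefore the triple integral equals 67392π.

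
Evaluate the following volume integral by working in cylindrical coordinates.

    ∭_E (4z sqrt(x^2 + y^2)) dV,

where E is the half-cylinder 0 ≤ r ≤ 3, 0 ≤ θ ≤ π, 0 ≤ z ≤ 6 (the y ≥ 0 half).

In cylindrical coordinates, x = r cos(θ), y = r sin(θ), z = z, and dV = r dr dθ dz.

The integrand becomes 4r z, so

    ∭_E (4z sqrt(x^2 + y^2)) dV = ∫_{0}^{π} ∫_{0}^{3} ∫_{0}^{6} (4r z) · r dz dr dθ.

Inner (z): 72r^2.
Middle (r from 0 to 3): 648.
Outer (θ): 648π.

Therefore the triple integral equals 648π.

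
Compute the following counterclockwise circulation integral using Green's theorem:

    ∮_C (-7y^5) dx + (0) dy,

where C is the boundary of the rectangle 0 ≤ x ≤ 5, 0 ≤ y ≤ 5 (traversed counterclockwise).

Green's theorem converts the closed line integral into a double integral over the enclosed region D:

    ∮_C P dx + Q dy = ∬_D (∂Q/∂x - ∂P/∂y) dA.

Here P = -7y^5, Q = 0, so

    ∂Q/∂x = 0,    ∂P/∂y = -35y^4,
    ∂Q/∂x - ∂P/∂y = 35y^4.

D is the region 0 ≤ x ≤ 5, 0 ≤ y ≤ 5. Evaluating the double integral:

    ∬_D (35y^4) dA = ∫_0^{5} ∫_0^{5} (35y^4) dy dx.

Inner (y from 0 to 5): 21875.
Outer (x from 0 to 5): 109375.

Therefore ∮_C P dx + Q dy = 109375.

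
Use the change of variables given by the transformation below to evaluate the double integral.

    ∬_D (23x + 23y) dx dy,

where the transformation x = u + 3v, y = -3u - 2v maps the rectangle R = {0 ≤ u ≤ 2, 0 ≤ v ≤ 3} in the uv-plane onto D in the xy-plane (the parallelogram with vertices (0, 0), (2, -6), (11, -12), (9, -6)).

Compute the Jacobian determinant of (x, y) with respect to (u, v):

    ∂(x,y)/∂(u,v) = | 1  3 | = (1)(-2) - (3)(-3) = 7.
                   | -3  -2 |

Its absolute value is |J| = 7 (the area scaling factor).

Substituting x = u + 3v, y = -3u - 2v into the integrand,

    23x + 23y → -46u + 23v,

so the integral becomes

    ∬_R (-46u + 23v) · |J| du dv = ∫_0^2 ∫_0^3 (-322u + 161v) dv du.

Inner (v): 1449/2 - 966u.
Outer (u): -483.

Therefore ∬_D (23x + 23y) dx dy = -483.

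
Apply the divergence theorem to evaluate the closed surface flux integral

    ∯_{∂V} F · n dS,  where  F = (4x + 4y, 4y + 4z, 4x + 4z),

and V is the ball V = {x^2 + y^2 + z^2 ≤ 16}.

By the divergence theorem,

    ∯_{∂V} F · n dS = ∭_V (∇ · F) dV.

Compute the divergence:
    ∇ · F = ∂F_x/∂x + ∂F_y/∂y + ∂F_z/∂z = 4 + 4 + 4 = 12.

In spherical coordinates, x = ρ sin(φ) cos(θ), y = ρ sin(φ) sin(θ), z = ρ cos(φ), dV = ρ^2 sin(φ) dρ dφ dθ, with 0 ≤ ρ ≤ 4, 0 ≤ φ ≤ π, 0 ≤ θ ≤ 2π.

The integrand, after substitution and multiplying by the volume element, becomes (12) · ρ^2 sin(φ), so

    ∭_V (∇·F) dV = ∫_0^{2π} ∫_0^{π} ∫_0^{4} (12) · ρ^2 sin(φ) dρ dφ dθ.

Inner (ρ from 0 to 4): 256sin(φ).
Middle (φ from 0 to π): 512.
Outer (θ from 0 to 2π): 1024π.

Therefore ∯_{∂V} F · n dS = 1024π.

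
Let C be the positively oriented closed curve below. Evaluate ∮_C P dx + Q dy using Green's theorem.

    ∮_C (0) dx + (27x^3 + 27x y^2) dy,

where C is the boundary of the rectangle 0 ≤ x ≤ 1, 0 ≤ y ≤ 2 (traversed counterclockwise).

Green's theorem converts the closed line integral into a double integral over the enclosed region D:

    ∮_C P dx + Q dy = ∬_D (∂Q/∂x - ∂P/∂y) dA.

Here P = 0, Q = 27x^3 + 27x y^2, so

    ∂Q/∂x = 81x^2 + 27y^2,    ∂P/∂y = 0,
    ∂Q/∂x - ∂P/∂y = 81x^2 + 27y^2.

D is the region 0 ≤ x ≤ 1, 0 ≤ y ≤ 2. Evaluating the double integral:

    ∬_D (81x^2 + 27y^2) dA = ∫_0^{1} ∫_0^{2} (81x^2 + 27y^2) dy dx.

Inner (y from 0 to 2): 162x^2 + 72.
Outer (x from 0 to 1): 126.

Therefore ∮_C P dx + Q dy = 126.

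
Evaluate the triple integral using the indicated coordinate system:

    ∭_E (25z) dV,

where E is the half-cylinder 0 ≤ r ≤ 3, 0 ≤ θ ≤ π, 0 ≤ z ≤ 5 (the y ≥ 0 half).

In cylindrical coordinates, x = r cos(θ), y = r sin(θ), z = z, and dV = r dr dθ dz.

The integrand becomes 25z, so

    ∭_E (25z) dV = ∫_{0}^{π} ∫_{0}^{3} ∫_{0}^{5} (25z) · r dz dr dθ.

Inner (z): 625r/2.
Middle (r from 0 to 3): 5625/4.
Outer (θ): 5625π/4.

Therefore the triple integral equals 5625π/4.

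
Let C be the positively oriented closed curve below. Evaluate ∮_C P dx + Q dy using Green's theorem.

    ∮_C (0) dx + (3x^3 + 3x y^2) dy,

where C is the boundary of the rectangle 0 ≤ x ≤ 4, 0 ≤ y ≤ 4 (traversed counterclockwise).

Green's theorem converts the closed line integral into a double integral over the enclosed region D:

    ∮_C P dx + Q dy = ∬_D (∂Q/∂x - ∂P/∂y) dA.

Here P = 0, Q = 3x^3 + 3x y^2, so

    ∂Q/∂x = 9x^2 + 3y^2,    ∂P/∂y = 0,
    ∂Q/∂x - ∂P/∂y = 9x^2 + 3y^2.

D is the region 0 ≤ x ≤ 4, 0 ≤ y ≤ 4. Evaluating the double integral:

    ∬_D (9x^2 + 3y^2) dA = ∫_0^{4} ∫_0^{4} (9x^2 + 3y^2) dy dx.

Inner (y from 0 to 4): 36x^2 + 64.
Outer (x from 0 to 4): 1024.

Therefore ∮_C P dx + Q dy = 1024.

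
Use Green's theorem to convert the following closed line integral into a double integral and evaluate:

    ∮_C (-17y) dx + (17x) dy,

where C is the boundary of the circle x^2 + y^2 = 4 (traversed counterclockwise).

Green's theorem converts the closed line integral into a double integral over the enclosed region D:

    ∮_C P dx + Q dy = ∬_D (∂Q/∂x - ∂P/∂y) dA.

Here P = -17y, Q = 17x, so

    ∂Q/∂x = 17,    ∂P/∂y = -17,
    ∂Q/∂x - ∂P/∂y = 34.

D is the region x^2 + y^2 ≤ 4. Evaluating the double integral:

In polar coordinates (x = r cos θ, y = r sin θ, dA = r dr dθ) the integrand becomes 34, so

    ∬_D (34) dA = ∫_0^{2π} ∫_0^{2} (34) · r dr dθ.

Inner (r from 0 to 2): 68.
Outer (θ from 0 to 2π): 136π.

Therefore ∮_C P dx + Q dy = 136π.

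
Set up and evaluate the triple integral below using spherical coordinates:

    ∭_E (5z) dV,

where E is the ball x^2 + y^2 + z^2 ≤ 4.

In spherical coordinates, x = ρ sin(φ) cos(θ), y = ρ sin(φ) sin(θ), z = ρ cos(φ), and dV = ρ^2 sin(φ) dρ dφ dθ.

The integrand becomes 5ρ cos(φ), so

    ∭_E (5z) dV = ∫_{0}^{2π} ∫_{0}^{π} ∫_{0}^{2} (5ρ cos(φ)) · ρ^2 sin(φ) dρ dφ dθ.

Inner (ρ): 10sin(2φ).
Middle (φ): 0.
Outer (θ): 0.

Therefore the triple integral equals 0.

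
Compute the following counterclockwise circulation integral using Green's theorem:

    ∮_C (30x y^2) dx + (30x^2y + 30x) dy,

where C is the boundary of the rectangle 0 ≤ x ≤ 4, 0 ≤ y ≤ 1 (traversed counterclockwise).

Green's theorem converts the closed line integral into a double integral over the enclosed region D:

    ∮_C P dx + Q dy = ∬_D (∂Q/∂x - ∂P/∂y) dA.

Here P = 30x y^2, Q = 30x^2y + 30x, so

    ∂Q/∂x = 60x y + 30,    ∂P/∂y = 60x y,
    ∂Q/∂x - ∂P/∂y = 30.

D is the region 0 ≤ x ≤ 4, 0 ≤ y ≤ 1. Evaluating the double integral:

    ∬_D (30) dA = ∫_0^{4} ∫_0^{1} (30) dy dx.

Inner (y from 0 to 1): 30.
Outer (x from 0 to 4): 120.

Therefore ∮_C P dx + Q dy = 120.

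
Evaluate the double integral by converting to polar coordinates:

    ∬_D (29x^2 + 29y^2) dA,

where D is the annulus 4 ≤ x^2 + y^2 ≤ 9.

The region D is 2 ≤ r ≤ 3, 0 ≤ θ ≤ 2π in polar coordinates, where x = r cos(θ), y = r sin(θ), and dA = r dr dθ.

Under the substitution, the integrand becomes 29r^2, so

    ∬_D (29x^2 + 29y^2) dA = ∫_{0}^{2π} ∫_{2}^{3} (29r^2) · r dr dθ.

Inner integral (in r): ∫_{2}^{3} (29r^2) · r dr = 1885/4.

Outer integral (in θ): ∫_{0}^{2π} (1885/4) dθ = 1885π/2.

Therefore ∬_D (29x^2 + 29y^2) dA = 1885π/2.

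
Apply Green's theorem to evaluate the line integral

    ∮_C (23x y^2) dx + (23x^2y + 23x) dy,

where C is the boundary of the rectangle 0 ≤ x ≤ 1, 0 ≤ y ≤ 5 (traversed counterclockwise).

Green's theorem converts the closed line integral into a double integral over the enclosed region D:

    ∮_C P dx + Q dy = ∬_D (∂Q/∂x - ∂P/∂y) dA.

Here P = 23x y^2, Q = 23x^2y + 23x, so

    ∂Q/∂x = 46x y + 23,    ∂P/∂y = 46x y,
    ∂Q/∂x - ∂P/∂y = 23.

D is the region 0 ≤ x ≤ 1, 0 ≤ y ≤ 5. Evaluating the double integral:

    ∬_D (23) dA = ∫_0^{1} ∫_0^{5} (23) dy dx.

Inner (y from 0 to 5): 115.
Outer (x from 0 to 1): 115.

Therefore ∮_C P dx + Q dy = 115.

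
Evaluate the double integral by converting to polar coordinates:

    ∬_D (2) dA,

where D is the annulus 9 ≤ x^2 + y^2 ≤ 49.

The region D is 3 ≤ r ≤ 7, 0 ≤ θ ≤ 2π in polar coordinates, where x = r cos(θ), y = r sin(θ), and dA = r dr dθ.

Under the substitution, the integrand becomes 2, so

    ∬_D (2) dA = ∫_{0}^{2π} ∫_{3}^{7} (2) · r dr dθ.

Inner integral (in r): ∫_{3}^{7} (2) · r dr = 40.

Outer integral (in θ): ∫_{0}^{2π} (40) dθ = 80π.

Therefore ∬_D (2) dA = 80π.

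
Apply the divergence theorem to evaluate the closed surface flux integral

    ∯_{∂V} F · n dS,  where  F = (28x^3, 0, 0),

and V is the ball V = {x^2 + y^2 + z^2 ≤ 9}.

By the divergence theorem,

    ∯_{∂V} F · n dS = ∭_V (∇ · F) dV.

Compute the divergence:
    ∇ · F = ∂F_x/∂x + ∂F_y/∂y + ∂F_z/∂z = 84x^2 + 0 + 0 = 84x^2.

In spherical coordinates, x = ρ sin(φ) cos(θ), y = ρ sin(φ) sin(θ), z = ρ cos(φ), dV = ρ^2 sin(φ) dρ dφ dθ, with 0 ≤ ρ ≤ 3, 0 ≤ φ ≤ π, 0 ≤ θ ≤ 2π.

The integrand, after substitution and multiplying by the volume element, becomes (84ρ^2sin(φ)^2cos(θ)^2) · ρ^2 sin(φ), so

    ∭_V (∇·F) dV = ∫_0^{2π} ∫_0^{π} ∫_0^{3} (84ρ^2sin(φ)^2cos(θ)^2) · ρ^2 sin(φ) dρ dφ dθ.

Inner (ρ from 0 to 3): 20412sin(φ)^3cos(θ)^2/5.
Middle (φ from 0 to π): 27216cos(θ)^2/5.
Outer (θ from 0 to 2π): 27216π/5.

Therefore ∯_{∂V} F · n dS = 27216π/5.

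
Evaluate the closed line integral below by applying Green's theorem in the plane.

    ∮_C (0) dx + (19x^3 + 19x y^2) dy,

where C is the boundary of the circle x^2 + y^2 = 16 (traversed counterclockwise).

Green's theorem converts the closed line integral into a double integral over the enclosed region D:

    ∮_C P dx + Q dy = ∬_D (∂Q/∂x - ∂P/∂y) dA.

Here P = 0, Q = 19x^3 + 19x y^2, so

    ∂Q/∂x = 57x^2 + 19y^2,    ∂P/∂y = 0,
    ∂Q/∂x - ∂P/∂y = 57x^2 + 19y^2.

D is the region x^2 + y^2 ≤ 16. Evaluating the double integral:

In polar coordinates (x = r cos θ, y = r sin θ, dA = r dr dθ) the integrand becomes 19r^2(cos(2θ) + 2), so

    ∬_D (57x^2 + 19y^2) dA = ∫_0^{2π} ∫_0^{4} (19r^2(cos(2θ) + 2)) · r dr dθ.

Inner (r from 0 to 4): 1216cos(2θ) + 2432.
Outer (θ from 0 to 2π): 4864π.

Therefore ∮_C P dx + Q dy = 4864π.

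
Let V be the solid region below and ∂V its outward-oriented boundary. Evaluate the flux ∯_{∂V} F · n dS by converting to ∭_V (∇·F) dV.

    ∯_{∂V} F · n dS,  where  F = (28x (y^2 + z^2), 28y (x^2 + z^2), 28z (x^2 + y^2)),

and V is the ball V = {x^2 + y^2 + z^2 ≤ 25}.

By the divergence theorem,

    ∯_{∂V} F · n dS = ∭_V (∇ · F) dV.

Compute the divergence:
    ∇ · F = ∂F_x/∂x + ∂F_y/∂y + ∂F_z/∂z = 28y^2 + 28z^2 + 28x^2 + 28z^2 + 28x^2 + 28y^2 = 56x^2 + 56y^2 + 56z^2.

In spherical coordinates, x = ρ sin(φ) cos(θ), y = ρ sin(φ) sin(θ), z = ρ cos(φ), dV = ρ^2 sin(φ) dρ dφ dθ, with 0 ≤ ρ ≤ 5, 0 ≤ φ ≤ π, 0 ≤ θ ≤ 2π.

The integrand, after substitution and multiplying by the volume element, becomes (56ρ^2) · ρ^2 sin(φ), so

    ∭_V (∇·F) dV = ∫_0^{2π} ∫_0^{π} ∫_0^{5} (56ρ^2) · ρ^2 sin(φ) dρ dφ dθ.

Inner (ρ from 0 to 5): 35000sin(φ).
Middle (φ from 0 to π): 70000.
Outer (θ from 0 to 2π): 140000π.

Therefore ∯_{∂V} F · n dS = 140000π.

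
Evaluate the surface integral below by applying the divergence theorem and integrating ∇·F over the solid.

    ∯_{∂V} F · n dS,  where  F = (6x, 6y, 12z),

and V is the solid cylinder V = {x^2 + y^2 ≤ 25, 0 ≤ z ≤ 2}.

By the divergence theorem,

    ∯_{∂V} F · n dS = ∭_V (∇ · F) dV.

Compute the divergence:
    ∇ · F = ∂F_x/∂x + ∂F_y/∂y + ∂F_z/∂z = 6 + 6 + 12 = 24.

In cylindrical coordinates, x = r cos(θ), y = r sin(θ), z = z, dV = r dr dθ dz, with 0 ≤ r ≤ 5, 0 ≤ θ ≤ 2π, 0 ≤ z ≤ 2.

The integrand, after substitution and multiplying by the volume element, becomes (24) · r, so

    ∭_V (∇·F) dV = ∫_0^{2π} ∫_0^{5} ∫_0^{2} (24) · r dz dr dθ.

Inner (z from 0 to 2): 48r.
Middle (r from 0 to 5): 600.
Outer (θ from 0 to 2π): 1200π.

Therefore ∯_{∂V} F · n dS = 1200π.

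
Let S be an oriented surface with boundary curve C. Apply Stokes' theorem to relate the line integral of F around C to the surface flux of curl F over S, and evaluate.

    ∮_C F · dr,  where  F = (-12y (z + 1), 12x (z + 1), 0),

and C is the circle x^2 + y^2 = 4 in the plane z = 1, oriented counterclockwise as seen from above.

Let S be the flat disk x^2 + y^2 ≤ 4 in the plane z = 1, with upward unit normal n̂ = ẑ. By Stokes' theorem,

    ∮_C F · dr = ∬_S (∇ × F) · n̂ dS = ∬_D (curl F)_z dA,

where D is the disk x^2 + y^2 ≤ 4.

Compute the curl of F = (-12y (z + 1), 12x (z + 1), 0):
    (∇ × F)_x = ∂F_z/∂y - ∂F_y/∂z = -12x,
    (∇ × F)_y = ∂F_x/∂z - ∂F_z/∂x = -12y,
    (∇ × F)_z = ∂F_y/∂x - ∂F_x/∂y = 24z + 24.

On z = 1, (curl F)_z = 48.

Convert to polar (x = r cos θ, y = r sin θ, dA = r dr dθ); the integrand becomes 48, so

    ∬_D (curl F)_z dA = ∫_0^{2π} ∫_0^{2} (48) · r dr dθ.

Inner (r from 0 to 2): 96.
Outer (θ from 0 to 2π): 192π.

Therefore ∮_C F · dr = 192π.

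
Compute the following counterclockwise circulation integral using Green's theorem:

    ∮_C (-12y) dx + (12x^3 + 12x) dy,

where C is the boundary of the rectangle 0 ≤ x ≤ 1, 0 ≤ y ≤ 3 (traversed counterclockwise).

Green's theorem converts the closed line integral into a double integral over the enclosed region D:

    ∮_C P dx + Q dy = ∬_D (∂Q/∂x - ∂P/∂y) dA.

Here P = -12y, Q = 12x^3 + 12x, so

    ∂Q/∂x = 36x^2 + 12,    ∂P/∂y = -12,
    ∂Q/∂x - ∂P/∂y = 36x^2 + 24.

D is the region 0 ≤ x ≤ 1, 0 ≤ y ≤ 3. Evaluating the double integral:

    ∬_D (36x^2 + 24) dA = ∫_0^{1} ∫_0^{3} (36x^2 + 24) dy dx.

Inner (y from 0 to 3): 108x^2 + 72.
Outer (x from 0 to 1): 108.

Therefore ∮_C P dx + Q dy = 108.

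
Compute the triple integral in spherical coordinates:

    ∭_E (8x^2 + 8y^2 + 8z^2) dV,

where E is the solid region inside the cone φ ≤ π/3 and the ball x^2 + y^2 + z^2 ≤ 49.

In spherical coordinates, x = ρ sin(φ) cos(θ), y = ρ sin(φ) sin(θ), z = ρ cos(φ), and dV = ρ^2 sin(φ) dρ dφ dθ.

The integrand becomes 8ρ^2, so

    ∭_E (8x^2 + 8y^2 + 8z^2) dV = ∫_{0}^{2π} ∫_{0}^{π/3} ∫_{0}^{7} (8ρ^2) · ρ^2 sin(φ) dρ dφ dθ.

Inner (ρ): 134456sin(φ)/5.
Middle (φ): 67228/5.
Outer (θ): 134456π/5.

Therefore the triple integral equals 134456π/5.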